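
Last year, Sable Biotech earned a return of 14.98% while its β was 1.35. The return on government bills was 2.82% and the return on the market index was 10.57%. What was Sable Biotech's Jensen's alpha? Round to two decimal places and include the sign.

+1.70%

Market excess return = 10.57% − 2.82% = 7.75%
CAPM benchmark = R_f + β(R_m − R_f) = 2.82% + 1.35 × 7.75% = 13.2825%
α = actual − benchmark = 14.98% − 13.2825% = +1.70%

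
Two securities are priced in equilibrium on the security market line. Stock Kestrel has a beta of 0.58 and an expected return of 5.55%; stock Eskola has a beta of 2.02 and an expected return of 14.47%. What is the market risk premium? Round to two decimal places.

Both satisfy E(R) = R_f + β·MRP, so the slope of the SML is
MRP = (14.47% − 5.55%) / (2.02 − 0.58) = 8.92% / 1.44 = 6.1944%

6.19%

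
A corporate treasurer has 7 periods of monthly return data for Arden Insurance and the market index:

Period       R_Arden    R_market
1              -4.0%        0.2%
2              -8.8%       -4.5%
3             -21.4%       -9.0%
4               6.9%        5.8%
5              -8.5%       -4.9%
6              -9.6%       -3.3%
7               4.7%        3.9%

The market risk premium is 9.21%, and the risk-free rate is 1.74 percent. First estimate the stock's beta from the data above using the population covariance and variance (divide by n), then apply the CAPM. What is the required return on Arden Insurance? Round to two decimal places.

Mean R_i = (-4.0 − 8.8 − 21.4 + 6.9 − 8.5 − 9.6 + 4.7) / 7 = -5.8143%
Mean R_m = (0.2 − 4.5 − 9.0 + 5.8 − 4.9 − 3.3 + 3.9) / 7 = -1.6857%
Σ(R_i − R̄_i)(R_m − R̄_m) = 294.4714  ⇒  Cov = 294.4714 / 7 = 42.0673
Σ(R_m − R̄_m)² = 165.1486  ⇒  Var(R_m) = 165.1486 / 7 = 23.5927
β = Cov / Var(R_m) = 42.0673 / 23.5927 = 1.7831
E(R) = R_f + β × MRP = 1.74% + 1.7831 × 9.21% = 18.16%

18.16%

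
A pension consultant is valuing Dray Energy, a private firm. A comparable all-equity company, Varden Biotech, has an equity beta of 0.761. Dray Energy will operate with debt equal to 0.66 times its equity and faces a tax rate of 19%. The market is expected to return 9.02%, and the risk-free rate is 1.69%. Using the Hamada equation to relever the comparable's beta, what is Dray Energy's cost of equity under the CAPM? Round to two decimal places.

10.25%

β_L = β_U × [1 + (1 − t)(D/E)] = 0.761 × [1 + (1 − 0.19) × 0.66]
    = 0.761 × [1 + 0.81 × 0.66] = 0.761 × 1.5346 = 1.1678
MRP = 9.02% − 1.69% = 7.33%
E(R) = R_f + β_L × MRP = 1.69% + 1.1678 × 7.33% = 10.25%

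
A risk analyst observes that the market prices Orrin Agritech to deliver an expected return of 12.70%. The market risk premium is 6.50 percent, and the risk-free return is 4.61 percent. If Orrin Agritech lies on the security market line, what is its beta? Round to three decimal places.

β = (E(R) − R_f) / MRP = (12.70% − 4.61%) / 6.50% = 8.09% / 6.50% = 1.245

1.245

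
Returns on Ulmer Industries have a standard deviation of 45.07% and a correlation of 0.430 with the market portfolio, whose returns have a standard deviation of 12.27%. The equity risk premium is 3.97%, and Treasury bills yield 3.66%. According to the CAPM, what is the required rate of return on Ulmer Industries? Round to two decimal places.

β = ρ × σ_i / σ_m = 0.430 × 45.07% / 12.27% = 1.5795
E(R) = 3.66% + 1.5795 × 3.97% = 9.93%

9.93%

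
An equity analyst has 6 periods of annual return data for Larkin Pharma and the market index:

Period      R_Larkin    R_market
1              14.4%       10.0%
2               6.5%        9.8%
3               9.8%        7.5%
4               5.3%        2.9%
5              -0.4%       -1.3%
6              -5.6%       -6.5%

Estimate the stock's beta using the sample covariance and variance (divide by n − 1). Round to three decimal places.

Mean R_i = (14.4 + 6.5 + 9.8 + 5.3 − 0.4 − 5.6) / 6 = 5.0000%
Mean R_m = (10.0 + 9.8 + 7.5 + 2.9 − 1.3 − 6.5) / 6 = 3.7333%
Σ(R_i − R̄_i)(R_m − R̄_m) = 221.4900  ⇒  Cov = 221.4900 / 5 = 44.2980
Σ(R_m − R̄_m)² = 221.0133  ⇒  Var(R_m) = 221.0133 / 5 = 44.2027
β = Cov / Var(R_m) = 44.2980 / 44.2027 = 1.0022

1.002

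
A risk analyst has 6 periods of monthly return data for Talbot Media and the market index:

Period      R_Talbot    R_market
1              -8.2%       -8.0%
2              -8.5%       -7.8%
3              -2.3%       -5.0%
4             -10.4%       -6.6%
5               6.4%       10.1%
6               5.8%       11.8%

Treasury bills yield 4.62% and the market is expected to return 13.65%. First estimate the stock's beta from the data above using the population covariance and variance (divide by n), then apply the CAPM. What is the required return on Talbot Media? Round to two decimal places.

11.54%

Mean R_i = (-8.2 − 8.5 − 2.3 − 10.4 + 6.4 + 5.8) / 6 = -2.8667%
Mean R_m = (-8.0 − 7.8 − 5.0 − 6.6 + 10.1 + 11.8) / 6 = -0.9167%
Σ(R_i − R̄_i)(R_m − R̄_m) = 329.3533  ⇒  Cov = 329.3533 / 6 = 54.8922
Σ(R_m − R̄_m)² = 429.6083  ⇒  Var(R_m) = 429.6083 / 6 = 71.6014
β = Cov / Var(R_m) = 54.8922 / 71.6014 = 0.7666
MRP = 13.65% − 4.62% = 9.03%
E(R) = R_f + β × MRP = 4.62% + 0.7666 × 9.03% = 11.54%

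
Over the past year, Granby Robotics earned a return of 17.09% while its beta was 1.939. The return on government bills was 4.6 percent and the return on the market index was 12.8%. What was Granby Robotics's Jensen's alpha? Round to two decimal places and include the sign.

-3.41%

Market excess return = 12.8% − 4.6% = 8.20%
CAPM benchmark = R_f + β(R_m − R_f) = 4.6% + 1.939 × 8.2% = 20.4998%
α = actual − benchmark = 17.09% − 20.4998% = -3.41%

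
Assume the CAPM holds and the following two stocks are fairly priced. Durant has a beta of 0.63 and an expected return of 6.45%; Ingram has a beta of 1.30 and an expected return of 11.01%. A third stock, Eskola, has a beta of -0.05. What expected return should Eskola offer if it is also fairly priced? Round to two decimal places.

MRP (SML slope) = (11.01% − 6.45%) / (1.30 − 0.63) = 4.56% / 0.67 = 6.8060%
R_f (intercept) = 6.45% − 0.63 × 6.8060% = 2.1622%
E(R_Eskola) = R_f + β × MRP = 2.1622% + -0.05 × 6.8060% = 1.82%

1.82%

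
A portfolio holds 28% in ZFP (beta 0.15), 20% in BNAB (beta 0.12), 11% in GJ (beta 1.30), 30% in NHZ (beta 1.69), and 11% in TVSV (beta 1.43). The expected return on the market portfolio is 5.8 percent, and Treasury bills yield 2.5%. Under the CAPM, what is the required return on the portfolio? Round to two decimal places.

5.38%

β_P = Σ w_i β_i = 0.28×0.15 + 0.20×0.12 + 0.11×1.30 + 0.30×1.69 + 0.11×1.43 = 0.8733
MRP = 5.8% − 2.5% = 3.30%
E(R_P) = R_f + β_P × MRP = 2.5% + 0.8733 × 3.3% = 5.38%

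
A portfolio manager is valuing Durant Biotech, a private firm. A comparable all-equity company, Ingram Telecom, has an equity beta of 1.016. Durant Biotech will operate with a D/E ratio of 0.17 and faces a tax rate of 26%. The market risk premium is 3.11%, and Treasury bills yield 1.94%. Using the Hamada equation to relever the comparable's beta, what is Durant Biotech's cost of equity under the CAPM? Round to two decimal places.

β_L = β_U × [1 + (1 − t)(D/E)] = 1.016 × [1 + (1 − 0.26) × 0.17]
    = 1.016 × [1 + 0.74 × 0.17] = 1.016 × 1.1258 = 1.1438
E(R) = R_f + β_L × MRP = 1.94% + 1.1438 × 3.11% = 5.50%

5.50%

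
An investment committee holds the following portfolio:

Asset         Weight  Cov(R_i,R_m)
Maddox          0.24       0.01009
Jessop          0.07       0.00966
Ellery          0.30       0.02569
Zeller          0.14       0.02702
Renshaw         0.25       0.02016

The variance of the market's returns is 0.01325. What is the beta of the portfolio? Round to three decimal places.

1.481

β_Maddox = 0.01009 / 0.01325 = 0.7615
β_Jessop = 0.00966 / 0.01325 = 0.7291
β_Ellery = 0.02569 / 0.01325 = 1.9389
β_Zeller = 0.02702 / 0.01325 = 2.0392
β_Renshaw = 0.02016 / 0.01325 = 1.5215
β_P = Σ w_i β_i = 0.24×0.7615 + 0.07×0.7291 + 0.30×1.9389 + 0.14×2.0392 + 0.25×1.5215 = 1.4813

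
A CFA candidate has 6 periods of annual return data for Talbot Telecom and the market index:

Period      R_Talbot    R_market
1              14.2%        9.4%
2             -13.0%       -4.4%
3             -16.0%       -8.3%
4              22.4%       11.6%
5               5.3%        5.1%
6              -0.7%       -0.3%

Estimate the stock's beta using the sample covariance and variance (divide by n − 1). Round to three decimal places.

Mean R_i = (14.2 − 13.0 − 16.0 + 22.4 + 5.3 − 0.7) / 6 = 2.0333%
Mean R_m = (9.4 − 4.4 − 8.3 + 11.6 + 5.1 − 0.3) / 6 = 2.1833%
Σ(R_i − R̄_i)(R_m − R̄_m) = 583.9233  ⇒  Cov = 583.9233 / 5 = 116.7847
Σ(R_m − R̄_m)² = 308.6683  ⇒  Var(R_m) = 308.6683 / 5 = 61.7337
β = Cov / Var(R_m) = 116.7847 / 61.7337 = 1.8917

1.892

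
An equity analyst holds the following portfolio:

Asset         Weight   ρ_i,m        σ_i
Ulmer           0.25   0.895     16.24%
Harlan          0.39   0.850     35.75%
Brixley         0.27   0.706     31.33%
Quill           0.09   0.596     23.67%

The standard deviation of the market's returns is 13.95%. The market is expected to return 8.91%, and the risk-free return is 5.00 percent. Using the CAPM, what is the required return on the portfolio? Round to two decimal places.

β_Ulmer = 0.895 × 16.24% / 13.95% = 1.0419
β_Harlan = 0.850 × 35.75% / 13.95% = 2.1783
β_Brixley = 0.706 × 31.33% / 13.95% = 1.5856
β_Quill = 0.596 × 23.67% / 13.95% = 1.0113
β_P = Σ w_i β_i = 0.25×1.0419 + 0.39×2.1783 + 0.27×1.5856 + 0.09×1.0113 = 1.6291
MRP = 8.91% − 5.00% = 3.91%
E(R_P) = R_f + β_P × MRP = 5.00% + 1.6291 × 3.91% = 11.37%

11.37%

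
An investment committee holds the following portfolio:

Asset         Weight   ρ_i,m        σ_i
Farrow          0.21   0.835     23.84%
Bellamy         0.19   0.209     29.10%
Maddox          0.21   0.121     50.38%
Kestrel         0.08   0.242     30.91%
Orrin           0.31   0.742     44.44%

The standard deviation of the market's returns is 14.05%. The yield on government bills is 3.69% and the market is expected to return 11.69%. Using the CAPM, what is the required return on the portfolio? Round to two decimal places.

β_Farrow = 0.835 × 23.84% / 14.05% = 1.4168
β_Bellamy = 0.209 × 29.10% / 14.05% = 0.4329
β_Maddox = 0.121 × 50.38% / 14.05% = 0.4339
β_Kestrel = 0.242 × 30.91% / 14.05% = 0.5324
β_Orrin = 0.742 × 44.44% / 14.05% = 2.3469
β_P = Σ w_i β_i = 0.21×1.4168 + 0.19×0.4329 + 0.21×0.4339 + 0.08×0.5324 + 0.31×2.3469 = 1.2410
MRP = 11.69% − 3.69% = 8.00%
E(R_P) = R_f + β_P × MRP = 3.69% + 1.2410 × 8.00% = 13.62%

13.62%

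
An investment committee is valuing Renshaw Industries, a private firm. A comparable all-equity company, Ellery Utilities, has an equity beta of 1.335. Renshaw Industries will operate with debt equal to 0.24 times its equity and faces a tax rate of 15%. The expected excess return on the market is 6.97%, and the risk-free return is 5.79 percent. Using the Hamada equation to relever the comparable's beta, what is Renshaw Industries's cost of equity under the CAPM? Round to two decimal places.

16.99%

β_L = β_U × [1 + (1 − t)(D/E)] = 1.335 × [1 + (1 − 0.15) × 0.24]
    = 1.335 × [1 + 0.85 × 0.24] = 1.335 × 1.2040 = 1.6073
E(R) = R_f + β_L × MRP = 5.79% + 1.6073 × 6.97% = 16.99%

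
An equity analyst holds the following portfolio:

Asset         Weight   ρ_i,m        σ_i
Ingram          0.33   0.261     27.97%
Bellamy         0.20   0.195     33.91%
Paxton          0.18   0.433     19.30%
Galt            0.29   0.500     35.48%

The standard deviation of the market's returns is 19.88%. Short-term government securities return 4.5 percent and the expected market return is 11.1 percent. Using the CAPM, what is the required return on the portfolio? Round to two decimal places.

β_Ingram = 0.261 × 27.97% / 19.88% = 0.3672
β_Bellamy = 0.195 × 33.91% / 19.88% = 0.3326
β_Paxton = 0.433 × 19.30% / 19.88% = 0.4204
β_Galt = 0.500 × 35.48% / 19.88% = 0.8924
β_P = Σ w_i β_i = 0.33×0.3672 + 0.20×0.3326 + 0.18×0.4204 + 0.29×0.8924 = 0.5222
MRP = 11.1% − 4.5% = 6.60%
E(R_P) = R_f + β_P × MRP = 4.5% + 0.5222 × 6.6% = 7.95%

7.95%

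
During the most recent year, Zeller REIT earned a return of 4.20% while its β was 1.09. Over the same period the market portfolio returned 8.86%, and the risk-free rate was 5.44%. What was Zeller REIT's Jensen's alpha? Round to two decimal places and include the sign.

Market excess return = 8.86% − 5.44% = 3.42%
CAPM benchmark = R_f + β(R_m − R_f) = 5.44% + 1.09 × 3.42% = 9.1678%
α = actual − benchmark = 4.20% − 9.1678% = -4.97%

-4.97%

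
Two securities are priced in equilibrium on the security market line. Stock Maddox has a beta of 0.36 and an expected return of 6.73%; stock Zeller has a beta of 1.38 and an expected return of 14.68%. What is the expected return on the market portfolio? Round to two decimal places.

11.72%

Both satisfy E(R) = R_f + β·MRP, so the slope of the SML is
MRP = (14.68% − 6.73%) / (1.38 − 0.36) = 7.95% / 1.02 = 7.7941%
R_f = E(R_Maddox) − β_Maddox·MRP = 6.73% − 0.36 × 7.7941% = 3.9241%
E(R_m) = R_f + MRP = 3.9241% + 7.7941% = 11.72%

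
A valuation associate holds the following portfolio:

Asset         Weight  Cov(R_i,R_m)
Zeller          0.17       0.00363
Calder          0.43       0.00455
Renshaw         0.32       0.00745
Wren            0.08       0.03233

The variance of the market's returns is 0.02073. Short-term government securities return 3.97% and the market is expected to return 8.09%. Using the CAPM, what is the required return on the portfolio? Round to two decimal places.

5.47%

β_Zeller = 0.00363 / 0.02073 = 0.1751
β_Calder = 0.00455 / 0.02073 = 0.2195
β_Renshaw = 0.00745 / 0.02073 = 0.3594
β_Wren = 0.03233 / 0.02073 = 1.5596
β_P = Σ w_i β_i = 0.17×0.1751 + 0.43×0.2195 + 0.32×0.3594 + 0.08×1.5596 = 0.3639
MRP = 8.09% − 3.97% = 4.12%
E(R_P) = R_f + β_P × MRP = 3.97% + 0.3639 × 4.12% = 5.47%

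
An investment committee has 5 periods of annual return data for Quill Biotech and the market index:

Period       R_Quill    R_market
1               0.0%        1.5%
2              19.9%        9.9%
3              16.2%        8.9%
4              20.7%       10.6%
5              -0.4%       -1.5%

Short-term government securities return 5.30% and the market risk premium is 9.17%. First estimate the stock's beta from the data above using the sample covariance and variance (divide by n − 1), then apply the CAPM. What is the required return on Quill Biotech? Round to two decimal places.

22.67%

Mean R_i = (0.0 + 19.9 + 16.2 + 20.7 − 0.4) / 5 = 11.2800%
Mean R_m = (1.5 + 9.9 + 8.9 + 10.6 − 1.5) / 5 = 5.8800%
Σ(R_i − R̄_i)(R_m − R̄_m) = 229.5780  ⇒  Cov = 229.5780 / 4 = 57.3945
Σ(R_m − R̄_m)² = 121.2080  ⇒  Var(R_m) = 121.2080 / 4 = 30.3020
β = Cov / Var(R_m) = 57.3945 / 30.3020 = 1.8941
E(R) = R_f + β × MRP = 5.30% + 1.8941 × 9.17% = 22.67%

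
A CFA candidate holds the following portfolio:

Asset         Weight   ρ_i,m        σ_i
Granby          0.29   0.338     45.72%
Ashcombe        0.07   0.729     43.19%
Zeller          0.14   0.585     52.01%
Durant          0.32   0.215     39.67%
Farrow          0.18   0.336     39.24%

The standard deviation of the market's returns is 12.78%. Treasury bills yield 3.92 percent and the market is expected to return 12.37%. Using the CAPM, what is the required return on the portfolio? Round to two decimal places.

14.53%

β_Granby = 0.338 × 45.72% / 12.78% = 1.2092
β_Ashcombe = 0.729 × 43.19% / 12.78% = 2.4637
β_Zeller = 0.585 × 52.01% / 12.78% = 2.3807
β_Durant = 0.215 × 39.67% / 12.78% = 0.6674
β_Farrow = 0.336 × 39.24% / 12.78% = 1.0317
β_P = Σ w_i β_i = 0.29×1.2092 + 0.07×2.4637 + 0.14×2.3807 + 0.32×0.6674 + 0.18×1.0317 = 1.2557
MRP = 12.37% − 3.92% = 8.45%
E(R_P) = R_f + β_P × MRP = 3.92% + 1.2557 × 8.45% = 14.53%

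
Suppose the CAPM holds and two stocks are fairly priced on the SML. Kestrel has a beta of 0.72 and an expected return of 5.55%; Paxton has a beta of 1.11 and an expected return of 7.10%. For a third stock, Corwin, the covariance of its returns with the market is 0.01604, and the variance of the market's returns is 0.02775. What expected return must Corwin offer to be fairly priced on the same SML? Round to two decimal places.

4.99%

MRP = (7.10% − 5.55%) / (1.11 − 0.72) = 3.9744%
R_f = 5.55% − 0.72 × 3.9744% = 2.6884%
β_Corwin = Cov / Var(R_m) = 0.01604 / 0.02775 = 0.5780
E(R_Corwin) = R_f + β × MRP = 2.6884% + 0.5780 × 3.9744% = 4.99%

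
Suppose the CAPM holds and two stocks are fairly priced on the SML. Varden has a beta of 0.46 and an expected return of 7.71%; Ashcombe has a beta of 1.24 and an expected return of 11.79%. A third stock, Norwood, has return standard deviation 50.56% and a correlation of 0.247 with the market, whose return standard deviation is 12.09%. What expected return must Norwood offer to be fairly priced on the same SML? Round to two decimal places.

MRP = (11.79% − 7.71%) / (1.24 − 0.46) = 5.2308%
R_f = 7.71% − 0.46 × 5.2308% = 5.3038%
β_Norwood = ρ·σ_i/σ_m = 0.247 × 50.56 / 12.09 = 1.0329
E(R_Norwood) = R_f + β × MRP = 5.3038% + 1.0329 × 5.2308% = 10.71%

10.71%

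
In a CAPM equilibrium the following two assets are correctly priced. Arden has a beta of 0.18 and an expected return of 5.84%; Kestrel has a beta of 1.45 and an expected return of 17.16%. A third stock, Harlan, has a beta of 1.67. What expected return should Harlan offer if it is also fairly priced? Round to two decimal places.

MRP (SML slope) = (17.16% − 5.84%) / (1.45 − 0.18) = 11.32% / 1.27 = 8.9134%
R_f (intercept) = 5.84% − 0.18 × 8.9134% = 4.2356%
E(R_Harlan) = R_f + β × MRP = 4.2356% + 1.67 × 8.9134% = 19.12%

19.12%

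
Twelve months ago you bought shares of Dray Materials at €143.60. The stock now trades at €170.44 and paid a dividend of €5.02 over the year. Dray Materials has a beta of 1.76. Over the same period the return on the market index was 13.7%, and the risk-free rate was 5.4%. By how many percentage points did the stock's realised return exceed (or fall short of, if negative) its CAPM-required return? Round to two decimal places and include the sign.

Realised HPR = (P1 + D1 − P0) / P0 = (170.44 + 5.02 − 143.60) / 143.60 = 31.86 / 143.60 = 22.1866%
MRP = 13.7% − 5.4% = 8.30%
CAPM required = R_f + β·MRP = 5.4% + 1.76 × 8.3% = 20.0080%
α = realised − required = 22.1866% − 20.0080% = +2.18%

+2.18%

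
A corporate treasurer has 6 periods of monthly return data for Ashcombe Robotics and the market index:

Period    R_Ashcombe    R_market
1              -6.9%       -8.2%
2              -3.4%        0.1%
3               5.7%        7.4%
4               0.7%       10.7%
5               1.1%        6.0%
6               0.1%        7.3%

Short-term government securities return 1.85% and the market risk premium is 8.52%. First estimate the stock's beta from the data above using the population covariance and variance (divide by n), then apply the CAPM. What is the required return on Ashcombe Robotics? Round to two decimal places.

Mean R_i = (-6.9 − 3.4 + 5.7 + 0.7 + 1.1 + 0.1) / 6 = -0.4500%
Mean R_m = (-8.2 + 0.1 + 7.4 + 10.7 + 6.0 + 7.3) / 6 = 3.8833%
Σ(R_i − R̄_i)(R_m − R̄_m) = 123.7250  ⇒  Cov = 123.7250 / 6 = 20.6208
Σ(R_m − R̄_m)² = 235.3083  ⇒  Var(R_m) = 235.3083 / 6 = 39.2181
β = Cov / Var(R_m) = 20.6208 / 39.2181 = 0.5258
E(R) = R_f + β × MRP = 1.85% + 0.5258 × 8.52% = 6.33%

6.33%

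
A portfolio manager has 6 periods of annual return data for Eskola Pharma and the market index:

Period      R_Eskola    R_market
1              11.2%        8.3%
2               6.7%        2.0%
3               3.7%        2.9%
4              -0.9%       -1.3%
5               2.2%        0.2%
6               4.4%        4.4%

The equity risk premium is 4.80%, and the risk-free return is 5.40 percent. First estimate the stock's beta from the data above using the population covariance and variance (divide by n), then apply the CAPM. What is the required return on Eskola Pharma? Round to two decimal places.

Mean R_i = (11.2 + 6.7 + 3.7 − 0.9 + 2.2 + 4.4) / 6 = 4.5500%
Mean R_m = (8.3 + 2.0 + 2.9 − 1.3 + 0.2 + 4.4) / 6 = 2.7500%
Σ(R_i − R̄_i)(R_m − R̄_m) = 62.9850  ⇒  Cov = 62.9850 / 6 = 10.4975
Σ(R_m − R̄_m)² = 57.0150  ⇒  Var(R_m) = 57.0150 / 6 = 9.5025
β = Cov / Var(R_m) = 10.4975 / 9.5025 = 1.1047
E(R) = R_f + β × MRP = 5.40% + 1.1047 × 4.80% = 10.70%

10.70%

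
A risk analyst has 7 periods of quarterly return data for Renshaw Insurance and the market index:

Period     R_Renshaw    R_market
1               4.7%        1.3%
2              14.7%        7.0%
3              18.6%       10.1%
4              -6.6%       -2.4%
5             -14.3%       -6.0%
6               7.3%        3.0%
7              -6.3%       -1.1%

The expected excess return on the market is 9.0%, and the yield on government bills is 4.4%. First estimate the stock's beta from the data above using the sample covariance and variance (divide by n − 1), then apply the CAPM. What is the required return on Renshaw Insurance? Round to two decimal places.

23.75%

Mean R_i = (4.7 + 14.7 + 18.6 − 6.6 − 14.3 + 7.3 − 6.3) / 7 = 2.5857%
Mean R_m = (1.3 + 7.0 + 10.1 − 2.4 − 6.0 + 3.0 − 1.1) / 7 = 1.7000%
Σ(R_i − R̄_i)(R_m − R̄_m) = 396.5700  ⇒  Cov = 396.5700 / 6 = 66.0950
Σ(R_m − R̄_m)² = 184.4400  ⇒  Var(R_m) = 184.4400 / 6 = 30.7400
β = Cov / Var(R_m) = 66.0950 / 30.7400 = 2.1501
E(R) = R_f + β × MRP = 4.4% + 2.1501 × 9.0% = 23.75%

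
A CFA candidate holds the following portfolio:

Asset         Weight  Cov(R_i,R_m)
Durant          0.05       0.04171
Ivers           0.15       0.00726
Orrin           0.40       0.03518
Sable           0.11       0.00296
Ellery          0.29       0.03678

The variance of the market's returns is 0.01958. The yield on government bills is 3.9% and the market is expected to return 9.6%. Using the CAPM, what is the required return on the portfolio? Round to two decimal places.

12.12%

β_Durant = 0.04171 / 0.01958 = 2.1302
β_Ivers = 0.00726 / 0.01958 = 0.3708
β_Orrin = 0.03518 / 0.01958 = 1.7967
β_Sable = 0.00296 / 0.01958 = 0.1512
β_Ellery = 0.03678 / 0.01958 = 1.8784
β_P = Σ w_i β_i = 0.05×2.1302 + 0.15×0.3708 + 0.40×1.7967 + 0.11×0.1512 + 0.29×1.8784 = 1.4422
MRP = 9.6% − 3.9% = 5.70%
E(R_P) = R_f + β_P × MRP = 3.9% + 1.4422 × 5.7% = 12.12%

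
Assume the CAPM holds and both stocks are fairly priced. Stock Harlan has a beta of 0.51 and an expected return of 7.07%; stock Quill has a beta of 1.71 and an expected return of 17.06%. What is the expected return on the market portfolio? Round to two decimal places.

Both satisfy E(R) = R_f + β·MRP, so the slope of the SML is
MRP = (17.06% − 7.07%) / (1.71 − 0.51) = 9.99% / 1.20 = 8.3250%
R_f = E(R_Harlan) − β_Harlan·MRP = 7.07% − 0.51 × 8.3250% = 2.8243%
E(R_m) = R_f + MRP = 2.8243% + 8.3250% = 11.15%

11.15%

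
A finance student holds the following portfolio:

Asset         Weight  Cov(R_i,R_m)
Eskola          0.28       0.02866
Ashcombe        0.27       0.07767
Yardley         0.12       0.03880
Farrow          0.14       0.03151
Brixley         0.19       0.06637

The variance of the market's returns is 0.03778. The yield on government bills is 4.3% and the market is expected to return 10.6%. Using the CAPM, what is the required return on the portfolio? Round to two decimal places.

β_Eskola = 0.02866 / 0.03778 = 0.7586
β_Ashcombe = 0.07767 / 0.03778 = 2.0558
β_Yardley = 0.03880 / 0.03778 = 1.0270
β_Farrow = 0.03151 / 0.03778 = 0.8340
β_Brixley = 0.06637 / 0.03778 = 1.7567
β_P = Σ w_i β_i = 0.28×0.7586 + 0.27×2.0558 + 0.12×1.0270 + 0.14×0.8340 + 0.19×1.7567 = 1.3412
MRP = 10.6% − 4.3% = 6.30%
E(R_P) = R_f + β_P × MRP = 4.3% + 1.3412 × 6.3% = 12.75%

12.75%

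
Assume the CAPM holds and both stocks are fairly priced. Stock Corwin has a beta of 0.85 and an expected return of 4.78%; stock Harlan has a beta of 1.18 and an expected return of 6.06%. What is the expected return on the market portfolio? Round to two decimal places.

Both satisfy E(R) = R_f + β·MRP, so the slope of the SML is
MRP = (6.06% − 4.78%) / (1.18 − 0.85) = 1.28% / 0.33 = 3.8788%
R_f = E(R_Corwin) − β_Corwin·MRP = 4.78% − 0.85 × 3.8788% = 1.4830%
E(R_m) = R_f + MRP = 1.4830% + 3.8788% = 5.36%

5.36%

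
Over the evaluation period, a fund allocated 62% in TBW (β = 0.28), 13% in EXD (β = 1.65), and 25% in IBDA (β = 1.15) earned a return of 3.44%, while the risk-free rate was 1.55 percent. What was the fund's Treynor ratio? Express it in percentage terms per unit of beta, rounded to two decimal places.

β_P = 0.62×0.28 + 0.13×1.65 + 0.25×1.15 = 0.6756
Treynor = (R_P − R_f) / β_P = (3.44% − 1.55%) / 0.6756 = 1.89% / 0.6756 = 2.80%

2.80%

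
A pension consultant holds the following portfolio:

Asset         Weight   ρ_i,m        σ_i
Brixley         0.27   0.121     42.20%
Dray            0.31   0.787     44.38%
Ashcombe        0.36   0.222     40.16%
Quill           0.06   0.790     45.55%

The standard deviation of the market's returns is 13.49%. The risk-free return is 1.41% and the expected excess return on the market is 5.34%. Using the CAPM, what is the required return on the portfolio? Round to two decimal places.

β_Brixley = 0.121 × 42.20% / 13.49% = 0.3785
β_Dray = 0.787 × 44.38% / 13.49% = 2.5891
β_Ashcombe = 0.222 × 40.16% / 13.49% = 0.6609
β_Quill = 0.790 × 45.55% / 13.49% = 2.6675
β_P = Σ w_i β_i = 0.27×0.3785 + 0.31×2.5891 + 0.36×0.6609 + 0.06×2.6675 = 1.3028
E(R_P) = R_f + β_P × MRP = 1.41% + 1.3028 × 5.34% = 8.37%

8.37%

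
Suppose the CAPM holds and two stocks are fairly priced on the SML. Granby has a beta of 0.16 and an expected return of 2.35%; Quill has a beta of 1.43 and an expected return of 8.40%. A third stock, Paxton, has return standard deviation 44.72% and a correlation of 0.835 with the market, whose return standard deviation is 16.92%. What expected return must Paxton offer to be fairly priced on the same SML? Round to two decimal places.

MRP = (8.40% − 2.35%) / (1.43 − 0.16) = 4.7638%
R_f = 2.35% − 0.16 × 4.7638% = 1.5878%
β_Paxton = ρ·σ_i/σ_m = 0.835 × 44.72 / 16.92 = 2.2069
E(R_Paxton) = R_f + β × MRP = 1.5878% + 2.2069 × 4.7638% = 12.10%

12.10%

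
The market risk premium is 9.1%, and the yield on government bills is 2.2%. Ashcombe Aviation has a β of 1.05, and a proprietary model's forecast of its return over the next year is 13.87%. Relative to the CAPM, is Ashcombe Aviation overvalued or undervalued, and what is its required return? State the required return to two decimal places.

Undervalued; required return 11.76%

Required return = R_f + β·MRP = 2.2% + 1.05 × 9.1% = 11.76%
Forecast 13.87% > required 11.76% → the stock plots above the SML → undervalued.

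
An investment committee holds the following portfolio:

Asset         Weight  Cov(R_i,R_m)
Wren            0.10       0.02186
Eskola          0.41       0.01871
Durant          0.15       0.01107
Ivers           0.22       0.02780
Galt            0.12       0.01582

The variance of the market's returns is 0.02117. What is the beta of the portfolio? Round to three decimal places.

β_Wren = 0.02186 / 0.02117 = 1.0326
β_Eskola = 0.01871 / 0.02117 = 0.8838
β_Durant = 0.01107 / 0.02117 = 0.5229
β_Ivers = 0.02780 / 0.02117 = 1.3132
β_Galt = 0.01582 / 0.02117 = 0.7473
β_P = Σ w_i β_i = 0.10×1.0326 + 0.41×0.8838 + 0.15×0.5229 + 0.22×1.3132 + 0.12×0.7473 = 0.9226

0.923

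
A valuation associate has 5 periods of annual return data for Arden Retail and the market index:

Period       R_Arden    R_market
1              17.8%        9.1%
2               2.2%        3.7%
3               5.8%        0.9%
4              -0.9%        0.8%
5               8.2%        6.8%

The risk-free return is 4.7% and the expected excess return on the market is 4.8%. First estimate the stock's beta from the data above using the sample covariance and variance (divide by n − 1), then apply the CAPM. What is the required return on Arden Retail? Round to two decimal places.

12.73%

Mean R_i = (17.8 + 2.2 + 5.8 − 0.9 + 8.2) / 5 = 6.6200%
Mean R_m = (9.1 + 3.7 + 0.9 + 0.8 + 6.8) / 5 = 4.2600%
Σ(R_i − R̄_i)(R_m − R̄_m) = 89.3740  ⇒  Cov = 89.3740 / 4 = 22.3435
Σ(R_m − R̄_m)² = 53.4520  ⇒  Var(R_m) = 53.4520 / 4 = 13.3630
β = Cov / Var(R_m) = 22.3435 / 13.3630 = 1.6720
E(R) = R_f + β × MRP = 4.7% + 1.6720 × 4.8% = 12.73%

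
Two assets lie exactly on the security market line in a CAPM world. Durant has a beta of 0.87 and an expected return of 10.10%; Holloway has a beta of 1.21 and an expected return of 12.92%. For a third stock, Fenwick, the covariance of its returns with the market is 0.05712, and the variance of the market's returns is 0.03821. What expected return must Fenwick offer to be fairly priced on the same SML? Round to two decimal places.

15.28%

MRP = (12.92% − 10.10%) / (1.21 − 0.87) = 8.2941%
R_f = 10.10% − 0.87 × 8.2941% = 2.8841%
β_Fenwick = Cov / Var(R_m) = 0.05712 / 0.03821 = 1.4949
E(R_Fenwick) = R_f + β × MRP = 2.8841% + 1.4949 × 8.2941% = 15.28%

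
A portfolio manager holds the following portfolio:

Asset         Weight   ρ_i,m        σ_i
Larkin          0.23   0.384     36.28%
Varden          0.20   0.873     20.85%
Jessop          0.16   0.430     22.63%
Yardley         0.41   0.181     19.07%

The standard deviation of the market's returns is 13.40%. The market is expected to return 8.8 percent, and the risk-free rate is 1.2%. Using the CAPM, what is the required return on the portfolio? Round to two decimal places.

β_Larkin = 0.384 × 36.28% / 13.40% = 1.0397
β_Varden = 0.873 × 20.85% / 13.40% = 1.3584
β_Jessop = 0.430 × 22.63% / 13.40% = 0.7262
β_Yardley = 0.181 × 19.07% / 13.40% = 0.2576
β_P = Σ w_i β_i = 0.23×1.0397 + 0.20×1.3584 + 0.16×0.7262 + 0.41×0.2576 = 0.7326
MRP = 8.8% − 1.2% = 7.60%
E(R_P) = R_f + β_P × MRP = 1.2% + 0.7326 × 7.6% = 6.77%

6.77%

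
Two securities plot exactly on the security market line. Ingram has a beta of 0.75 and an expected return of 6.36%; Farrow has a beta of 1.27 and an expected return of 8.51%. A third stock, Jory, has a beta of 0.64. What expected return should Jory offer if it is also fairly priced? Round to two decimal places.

MRP (SML slope) = (8.51% − 6.36%) / (1.27 − 0.75) = 2.15% / 0.52 = 4.1346%
R_f (intercept) = 6.36% − 0.75 × 4.1346% = 3.2591%
E(R_Jory) = R_f + β × MRP = 3.2591% + 0.64 × 4.1346% = 5.91%

5.91%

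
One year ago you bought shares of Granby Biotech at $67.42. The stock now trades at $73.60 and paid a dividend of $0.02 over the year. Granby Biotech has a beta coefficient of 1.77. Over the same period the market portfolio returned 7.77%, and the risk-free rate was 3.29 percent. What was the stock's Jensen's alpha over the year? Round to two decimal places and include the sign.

-2.02%

Realised HPR = (P1 + D1 − P0) / P0 = (73.60 + 0.02 − 67.42) / 67.42 = 6.20 / 67.42 = 9.1961%
MRP = 7.77% − 3.29% = 4.48%
CAPM required = R_f + β·MRP = 3.29% + 1.77 × 4.48% = 11.2196%
α = realised − required = 9.1961% − 11.2196% = -2.02%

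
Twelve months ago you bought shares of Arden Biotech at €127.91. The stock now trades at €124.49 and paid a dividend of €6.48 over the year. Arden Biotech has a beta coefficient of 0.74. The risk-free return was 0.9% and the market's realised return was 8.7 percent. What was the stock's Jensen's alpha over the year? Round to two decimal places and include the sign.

Realised HPR = (P1 + D1 − P0) / P0 = (124.49 + 6.48 − 127.91) / 127.91 = 3.06 / 127.91 = 2.3923%
MRP = 8.7% − 0.9% = 7.80%
CAPM required = R_f + β·MRP = 0.9% + 0.74 × 7.8% = 6.6720%
α = realised − required = 2.3923% − 6.6720% = -4.28%

-4.28%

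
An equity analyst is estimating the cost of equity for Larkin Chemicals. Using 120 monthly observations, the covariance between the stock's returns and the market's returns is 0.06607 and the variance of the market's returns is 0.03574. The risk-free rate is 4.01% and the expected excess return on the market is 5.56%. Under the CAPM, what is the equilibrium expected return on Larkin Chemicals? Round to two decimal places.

14.29%

β = Cov(R_i, R_m) / Var(R_m) = 0.06607 / 0.03574 = 1.8486
E(R) = R_f + β × MRP = 4.01% + 1.8486 × 5.56% = 14.29%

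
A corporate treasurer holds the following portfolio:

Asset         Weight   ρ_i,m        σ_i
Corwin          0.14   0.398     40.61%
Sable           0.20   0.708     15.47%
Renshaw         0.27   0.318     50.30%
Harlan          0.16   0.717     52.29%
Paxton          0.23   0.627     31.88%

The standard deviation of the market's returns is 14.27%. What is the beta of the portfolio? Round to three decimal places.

1.357

β_Corwin = 0.398 × 40.61% / 14.27% = 1.1326
β_Sable = 0.708 × 15.47% / 14.27% = 0.7675
β_Renshaw = 0.318 × 50.30% / 14.27% = 1.1209
β_Harlan = 0.717 × 52.29% / 14.27% = 2.6273
β_Paxton = 0.627 × 31.88% / 14.27% = 1.4008
β_P = Σ w_i β_i = 0.14×1.1326 + 0.20×0.7675 + 0.27×1.1209 + 0.16×2.6273 + 0.23×1.4008 = 1.3573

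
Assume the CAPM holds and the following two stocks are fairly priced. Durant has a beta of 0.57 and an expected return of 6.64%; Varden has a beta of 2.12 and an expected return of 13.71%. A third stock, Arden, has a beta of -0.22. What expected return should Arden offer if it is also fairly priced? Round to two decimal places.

MRP (SML slope) = (13.71% − 6.64%) / (2.12 − 0.57) = 7.07% / 1.55 = 4.5613%
R_f (intercept) = 6.64% − 0.57 × 4.5613% = 4.0401%
E(R_Arden) = R_f + β × MRP = 4.0401% + -0.22 × 4.5613% = 3.04%

3.04%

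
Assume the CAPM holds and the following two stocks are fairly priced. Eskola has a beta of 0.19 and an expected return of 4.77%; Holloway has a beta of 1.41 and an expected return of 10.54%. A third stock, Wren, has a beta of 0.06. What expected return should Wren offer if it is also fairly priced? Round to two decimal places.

4.16%

MRP (SML slope) = (10.54% − 4.77%) / (1.41 − 0.19) = 5.77% / 1.22 = 4.7295%
R_f (intercept) = 4.77% − 0.19 × 4.7295% = 3.8714%
E(R_Wren) = R_f + β × MRP = 3.8714% + 0.06 × 4.7295% = 4.16%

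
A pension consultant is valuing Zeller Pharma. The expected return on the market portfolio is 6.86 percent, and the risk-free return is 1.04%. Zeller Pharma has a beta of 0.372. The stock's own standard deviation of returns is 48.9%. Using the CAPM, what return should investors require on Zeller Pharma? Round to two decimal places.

Market risk premium = E(R_m) − R_f = 6.86% − 1.04% = 5.82%
E(R) = R_f + β × MRP = 1.04% + 0.372 × 5.82% = 3.21%

3.21%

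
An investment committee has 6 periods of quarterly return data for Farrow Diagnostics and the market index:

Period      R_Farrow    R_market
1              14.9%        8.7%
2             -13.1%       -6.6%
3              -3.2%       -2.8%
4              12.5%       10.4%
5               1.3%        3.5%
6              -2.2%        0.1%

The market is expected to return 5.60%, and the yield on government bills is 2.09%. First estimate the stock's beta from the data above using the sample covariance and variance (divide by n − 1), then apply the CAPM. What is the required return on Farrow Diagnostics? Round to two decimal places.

Mean R_i = (14.9 − 13.1 − 3.2 + 12.5 + 1.3 − 2.2) / 6 = 1.7000%
Mean R_m = (8.7 − 6.6 − 2.8 + 10.4 + 3.5 + 0.1) / 6 = 2.2167%
Σ(R_i − R̄_i)(R_m − R̄_m) = 336.7700  ⇒  Cov = 336.7700 / 5 = 67.3540
Σ(R_m − R̄_m)² = 218.0283  ⇒  Var(R_m) = 218.0283 / 5 = 43.6057
β = Cov / Var(R_m) = 67.3540 / 43.6057 = 1.5446
MRP = 5.60% − 2.09% = 3.51%
E(R) = R_f + β × MRP = 2.09% + 1.5446 × 3.51% = 7.51%

7.51%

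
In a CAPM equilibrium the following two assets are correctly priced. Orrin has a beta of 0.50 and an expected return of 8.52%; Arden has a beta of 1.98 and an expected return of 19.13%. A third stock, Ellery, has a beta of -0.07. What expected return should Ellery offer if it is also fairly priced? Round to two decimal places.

MRP (SML slope) = (19.13% − 8.52%) / (1.98 − 0.50) = 10.61% / 1.48 = 7.1689%
R_f (intercept) = 8.52% − 0.50 × 7.1689% = 4.9356%
E(R_Ellery) = R_f + β × MRP = 4.9356% + -0.07 × 7.1689% = 4.43%

4.43%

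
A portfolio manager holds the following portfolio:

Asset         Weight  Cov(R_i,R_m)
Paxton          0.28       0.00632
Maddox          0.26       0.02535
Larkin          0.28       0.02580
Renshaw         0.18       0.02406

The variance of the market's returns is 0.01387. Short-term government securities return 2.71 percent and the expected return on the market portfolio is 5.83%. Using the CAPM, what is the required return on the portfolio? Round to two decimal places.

β_Paxton = 0.00632 / 0.01387 = 0.4557
β_Maddox = 0.02535 / 0.01387 = 1.8277
β_Larkin = 0.02580 / 0.01387 = 1.8601
β_Renshaw = 0.02406 / 0.01387 = 1.7347
β_P = Σ w_i β_i = 0.28×0.4557 + 0.26×1.8277 + 0.28×1.8601 + 0.18×1.7347 = 1.4359
MRP = 5.83% − 2.71% = 3.12%
E(R_P) = R_f + β_P × MRP = 2.71% + 1.4359 × 3.12% = 7.19%

7.19%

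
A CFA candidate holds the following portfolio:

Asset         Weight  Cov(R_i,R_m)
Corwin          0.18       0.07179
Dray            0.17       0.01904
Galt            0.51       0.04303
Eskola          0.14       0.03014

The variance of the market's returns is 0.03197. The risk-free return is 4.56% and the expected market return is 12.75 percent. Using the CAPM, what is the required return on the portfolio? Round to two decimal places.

β_Corwin = 0.07179 / 0.03197 = 2.2455
β_Dray = 0.01904 / 0.03197 = 0.5956
β_Galt = 0.04303 / 0.03197 = 1.3459
β_Eskola = 0.03014 / 0.03197 = 0.9428
β_P = Σ w_i β_i = 0.18×2.2455 + 0.17×0.5956 + 0.51×1.3459 + 0.14×0.9428 = 1.3238
MRP = 12.75% − 4.56% = 8.19%
E(R_P) = R_f + β_P × MRP = 4.56% + 1.3238 × 8.19% = 15.40%

15.40%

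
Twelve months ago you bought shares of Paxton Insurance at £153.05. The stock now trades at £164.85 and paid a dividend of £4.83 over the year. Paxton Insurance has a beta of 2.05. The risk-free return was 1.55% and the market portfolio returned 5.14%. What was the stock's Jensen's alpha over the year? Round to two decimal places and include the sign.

Realised HPR = (P1 + D1 − P0) / P0 = (164.85 + 4.83 − 153.05) / 153.05 = 16.63 / 153.05 = 10.8657%
MRP = 5.14% − 1.55% = 3.59%
CAPM required = R_f + β·MRP = 1.55% + 2.05 × 3.59% = 8.9095%
α = realised − required = 10.8657% − 8.9095% = +1.96%

+1.96%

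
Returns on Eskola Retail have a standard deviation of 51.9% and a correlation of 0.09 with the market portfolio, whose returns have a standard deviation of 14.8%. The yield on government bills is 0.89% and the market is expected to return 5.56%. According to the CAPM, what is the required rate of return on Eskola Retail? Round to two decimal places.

2.36%

β = ρ × σ_i / σ_m = 0.09 × 51.9% / 14.8% = 0.3156
MRP = 5.56% − 0.89% = 4.67%
E(R) = 0.89% + 0.3156 × 4.67% = 2.36%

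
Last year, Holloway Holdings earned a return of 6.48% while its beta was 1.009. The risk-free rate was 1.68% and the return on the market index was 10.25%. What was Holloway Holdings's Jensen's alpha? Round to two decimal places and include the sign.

-3.85%

Market excess return = 10.25% − 1.68% = 8.57%
CAPM benchmark = R_f + β(R_m − R_f) = 1.68% + 1.009 × 8.57% = 10.32713%
α = actual − benchmark = 6.48% − 10.32713% = -3.85%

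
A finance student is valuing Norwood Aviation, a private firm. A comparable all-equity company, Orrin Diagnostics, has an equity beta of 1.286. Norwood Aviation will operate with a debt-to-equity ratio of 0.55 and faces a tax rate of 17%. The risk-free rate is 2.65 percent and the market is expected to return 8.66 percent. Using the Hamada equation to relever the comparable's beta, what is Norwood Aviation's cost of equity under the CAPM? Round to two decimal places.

β_L = β_U × [1 + (1 − t)(D/E)] = 1.286 × [1 + (1 − 0.17) × 0.55]
    = 1.286 × [1 + 0.83 × 0.55] = 1.286 × 1.4565 = 1.8731
MRP = 8.66% − 2.65% = 6.01%
E(R) = R_f + β_L × MRP = 2.65% + 1.8731 × 6.01% = 13.91%

13.91%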